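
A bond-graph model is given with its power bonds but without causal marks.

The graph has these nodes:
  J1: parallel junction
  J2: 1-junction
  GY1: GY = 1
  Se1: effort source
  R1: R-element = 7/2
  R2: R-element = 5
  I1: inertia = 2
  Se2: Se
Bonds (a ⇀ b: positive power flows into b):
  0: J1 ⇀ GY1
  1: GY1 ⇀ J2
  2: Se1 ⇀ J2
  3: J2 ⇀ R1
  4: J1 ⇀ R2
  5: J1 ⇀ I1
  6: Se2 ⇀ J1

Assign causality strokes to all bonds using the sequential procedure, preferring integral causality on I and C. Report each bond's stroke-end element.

β2 stroke at J2  (Se1 (Se) sets effort on bond)
β6 stroke at J1  (source Se2 imposes e)
β0 stroke at GY1  (J1: bond 6 brought effort, rest push out)
β4 stroke at R2  (0-jn J1 has e-setter on 6)
β5 stroke at I1  (0-jn J1 has e-setter on 6)
β1 stroke at GY1  (GY1 both-in/both-out from 0)
β3 stroke at J2  (J2: bond 1 brought flow, rest push out)

β0 stroke at GY1
β1 stroke at GY1
β2 stroke at J2
β3 stroke at J2
β4 stroke at R2
β5 stroke at I1
β6 stroke at J1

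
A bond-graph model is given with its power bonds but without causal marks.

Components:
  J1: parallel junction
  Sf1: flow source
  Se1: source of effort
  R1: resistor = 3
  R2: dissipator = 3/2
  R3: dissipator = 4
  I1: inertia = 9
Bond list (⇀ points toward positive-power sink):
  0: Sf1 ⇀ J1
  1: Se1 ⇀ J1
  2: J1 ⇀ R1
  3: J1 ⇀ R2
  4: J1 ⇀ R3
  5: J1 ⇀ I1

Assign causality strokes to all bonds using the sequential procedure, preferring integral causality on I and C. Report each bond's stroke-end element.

bond 0 stroke at Sf1
bond 1 stroke at J1
bond 2 stroke at R1
bond 3 stroke at R2
bond 4 stroke at R3
bond 5 stroke at I1

b0 stroke→Sf1  (Sf1 fixes flow; stroke at Sf1)
b1 stroke→J1  (Se1 fixes effort; stroke away)
b2 stroke→R1  (common-e at J1 fixed by 1)
b3 stroke→R2  (0-jn J1 has e-setter on 1)
b4 stroke→R3  (J1 effort already set via bond 1)
b5 stroke→I1  (0-jn J1 has e-setter on 1)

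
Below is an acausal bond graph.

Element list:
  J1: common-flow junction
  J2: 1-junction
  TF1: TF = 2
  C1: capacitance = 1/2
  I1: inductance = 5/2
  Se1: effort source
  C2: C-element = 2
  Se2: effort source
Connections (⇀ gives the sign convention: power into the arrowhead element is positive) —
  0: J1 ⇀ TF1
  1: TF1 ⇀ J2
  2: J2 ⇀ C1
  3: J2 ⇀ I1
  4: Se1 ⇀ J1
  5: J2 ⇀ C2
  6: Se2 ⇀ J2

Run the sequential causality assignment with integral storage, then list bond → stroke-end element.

bond 4 stroke at J1  (Se1 fixes effort; stroke away)
bond 6 stroke at J2  (Se2 (Se) sets effort on bond)
bond 0 stroke at TF1  (J1 needs exactly one f-in)
bond 1 stroke at J2  (TF1: transformer flips bond 0)
bond 2 stroke at J2  (prefer integral on C1)
bond 3 stroke at I1  (prefer integral on I1)
bond 5 stroke at J2  (common-f at J2 fixed by 3)

#0 stroke at TF1
#1 stroke at J2
#2 stroke at J2
#3 stroke at I1
#4 stroke at J1
#5 stroke at J2
#6 stroke at J2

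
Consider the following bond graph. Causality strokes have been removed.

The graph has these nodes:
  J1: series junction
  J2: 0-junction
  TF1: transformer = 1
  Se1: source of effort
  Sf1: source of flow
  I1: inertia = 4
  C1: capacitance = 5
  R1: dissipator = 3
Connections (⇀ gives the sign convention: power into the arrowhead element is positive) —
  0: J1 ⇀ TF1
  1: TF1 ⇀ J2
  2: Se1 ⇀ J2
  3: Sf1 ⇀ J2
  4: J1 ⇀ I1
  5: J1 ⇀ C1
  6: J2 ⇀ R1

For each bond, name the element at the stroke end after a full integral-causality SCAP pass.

#2 |J2  (Se1 fixes effort; stroke away)
#3 |Sf1  (Sf1 (Sf) sets flow on bond)
#1 |TF1  (J2 effort already set via bond 2)
#6 |R1  (common-e at J2 fixed by 2)
#0 |J1  (TF TF1: opposite of bond 1)
#4 |I1  (prefer integral on I1)
#5 |J1  (1-jn J1 has f-setter on 4)

b0 stroke at J1
b1 stroke at TF1
b2 stroke at J2
b3 stroke at Sf1
b4 stroke at I1
b5 stroke at J1
b6 stroke at R1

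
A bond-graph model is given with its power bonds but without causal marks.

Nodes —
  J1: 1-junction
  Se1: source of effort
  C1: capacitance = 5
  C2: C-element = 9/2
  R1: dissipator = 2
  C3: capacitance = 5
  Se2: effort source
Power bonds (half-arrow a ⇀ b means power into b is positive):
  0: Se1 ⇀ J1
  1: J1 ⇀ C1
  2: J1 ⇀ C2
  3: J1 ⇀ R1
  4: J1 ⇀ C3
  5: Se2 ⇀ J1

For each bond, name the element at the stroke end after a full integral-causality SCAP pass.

bond 0 stroke→J1  (Se1 (Se) sets effort on bond)
bond 5 stroke→J1  (Se2 (Se) sets effort on bond)
bond 1 stroke→J1  (C1 integral (e out))
bond 2 stroke→J1  (C2: C, integral causality)
bond 4 stroke→J1  (C3: C, integral causality)
bond 3 stroke→R1  (closing 1-jn rule on J1)

bond 0 |J1
bond 1 |J1
bond 2 |J1
bond 3 |R1
bond 4 |J1
bond 5 |J1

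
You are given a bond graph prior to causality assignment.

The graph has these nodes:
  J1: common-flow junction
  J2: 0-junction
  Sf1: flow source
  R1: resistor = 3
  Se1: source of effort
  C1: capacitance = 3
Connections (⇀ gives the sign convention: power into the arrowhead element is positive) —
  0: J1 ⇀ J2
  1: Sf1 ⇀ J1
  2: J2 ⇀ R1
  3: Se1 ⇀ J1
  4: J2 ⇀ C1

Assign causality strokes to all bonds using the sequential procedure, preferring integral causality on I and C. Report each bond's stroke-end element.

b0 |J1
b1 |Sf1
b2 |R1
b3 |J1
b4 |J2

#1 →Sf1  (Sf1 fixes flow; stroke at Sf1)
#3 →J1  (source Se1 imposes e)
#0 →J1  (J1 flow already set via bond 1)
#4 →J2  (C1: C, integral causality)
#2 →R1  (J2: bond 4 brought effort, rest push out)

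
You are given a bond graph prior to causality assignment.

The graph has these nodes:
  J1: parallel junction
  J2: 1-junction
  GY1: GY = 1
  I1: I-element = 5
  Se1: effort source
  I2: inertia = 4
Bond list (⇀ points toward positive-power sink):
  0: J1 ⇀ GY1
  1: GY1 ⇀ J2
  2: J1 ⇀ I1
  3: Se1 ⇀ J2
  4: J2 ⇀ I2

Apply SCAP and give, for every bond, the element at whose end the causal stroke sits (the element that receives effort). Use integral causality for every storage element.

#0 stroke at J1
#1 stroke at J2
#2 stroke at I1
#3 stroke at J2
#4 stroke at I2

bond 3 →J2  (Se1 (Se) sets effort on bond)
bond 2 →I1  (I1: I, integral causality)
bond 0 →J1  (only one effort-in slot at J1)
bond 1 →J2  (GY1: gyrator matches bond 0)
bond 4 →I2  (only one flow-in slot at J2)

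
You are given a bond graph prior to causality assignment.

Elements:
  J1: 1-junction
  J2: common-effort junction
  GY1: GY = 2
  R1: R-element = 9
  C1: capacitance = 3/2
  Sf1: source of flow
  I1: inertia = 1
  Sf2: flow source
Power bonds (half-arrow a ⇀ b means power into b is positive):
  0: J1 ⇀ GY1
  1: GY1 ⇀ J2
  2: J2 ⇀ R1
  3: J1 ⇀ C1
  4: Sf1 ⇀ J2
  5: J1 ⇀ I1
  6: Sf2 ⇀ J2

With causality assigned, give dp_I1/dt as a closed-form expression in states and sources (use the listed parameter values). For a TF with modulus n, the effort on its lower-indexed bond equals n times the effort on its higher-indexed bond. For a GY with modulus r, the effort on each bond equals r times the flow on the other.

#4 |Sf1  (Sf1 fixes flow; stroke at Sf1)
#6 |Sf2  (Sf2 (Sf) sets flow on bond)
#3 |J1  (C1: C, integral causality)
#5 |I1  (I1: I, integral causality)
#0 |J1  (common-f at J1 fixed by 5)
#1 |J2  (GY GY1: same side as bond 0)
#2 |R1  (J2: bond 1 brought effort, rest push out)

dp_I1/dt = 2*F_Sf1 + 2*F_Sf2 - 4*p_I1/9 - 2*q_C1/3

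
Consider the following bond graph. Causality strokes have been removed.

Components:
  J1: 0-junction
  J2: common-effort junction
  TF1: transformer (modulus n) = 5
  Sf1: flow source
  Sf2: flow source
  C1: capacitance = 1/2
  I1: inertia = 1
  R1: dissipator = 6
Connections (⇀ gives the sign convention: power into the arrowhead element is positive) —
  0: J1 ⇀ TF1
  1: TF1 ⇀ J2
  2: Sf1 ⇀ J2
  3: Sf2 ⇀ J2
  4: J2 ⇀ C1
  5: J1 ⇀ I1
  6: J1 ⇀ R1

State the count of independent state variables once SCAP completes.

2  (C1, I1 all integral)

b2 stroke at Sf1  (Sf1 fixes flow; stroke at Sf1)
b3 stroke at Sf2  (Sf2 (Sf) sets flow on bond)
b4 stroke at J2  (C1 integral (e out))
b1 stroke at TF1  (common-e at J2 fixed by 4)
b0 stroke at J1  (TF1 one-in-one-out from 1)
b5 stroke at I1  (J1: bond 0 brought effort, rest push out)
b6 stroke at R1  (common-e at J1 fixed by 0)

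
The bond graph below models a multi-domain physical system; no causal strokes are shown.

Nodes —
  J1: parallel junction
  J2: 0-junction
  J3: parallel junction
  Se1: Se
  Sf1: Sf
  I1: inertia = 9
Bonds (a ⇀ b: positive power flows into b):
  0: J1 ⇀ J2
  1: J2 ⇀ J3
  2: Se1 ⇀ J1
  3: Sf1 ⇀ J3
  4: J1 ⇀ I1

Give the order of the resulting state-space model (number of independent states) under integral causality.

1  (I1 all integral)

b2 stroke at J1  (source Se1 imposes e)
b3 stroke at Sf1  (source Sf1 imposes f)
b0 stroke at J2  (0-jn J1 has e-setter on 2)
b4 stroke at I1  (J1 effort already set via bond 2)
b1 stroke at J3  (common-e at J2 fixed by 0)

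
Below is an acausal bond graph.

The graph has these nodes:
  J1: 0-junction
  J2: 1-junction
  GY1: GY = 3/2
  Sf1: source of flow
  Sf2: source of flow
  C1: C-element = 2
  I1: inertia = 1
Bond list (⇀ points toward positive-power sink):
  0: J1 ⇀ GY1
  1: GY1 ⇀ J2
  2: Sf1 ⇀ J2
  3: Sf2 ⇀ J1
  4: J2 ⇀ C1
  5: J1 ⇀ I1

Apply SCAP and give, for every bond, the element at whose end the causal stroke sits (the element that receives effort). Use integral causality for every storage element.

b0 stroke→J1
b1 stroke→J2
b2 stroke→Sf1
b3 stroke→Sf2
b4 stroke→J2
b5 stroke→I1

bond 2 |Sf1  (Sf1 fixes flow; stroke at Sf1)
bond 3 |Sf2  (Sf2 fixes flow; stroke at Sf2)
bond 1 |J2  (J2: bond 2 brought flow, rest push out)
bond 4 |J2  (J2: bond 2 brought flow, rest push out)
bond 0 |J1  (GY1: gyrator matches bond 1)
bond 5 |I1  (common-e at J1 fixed by 0)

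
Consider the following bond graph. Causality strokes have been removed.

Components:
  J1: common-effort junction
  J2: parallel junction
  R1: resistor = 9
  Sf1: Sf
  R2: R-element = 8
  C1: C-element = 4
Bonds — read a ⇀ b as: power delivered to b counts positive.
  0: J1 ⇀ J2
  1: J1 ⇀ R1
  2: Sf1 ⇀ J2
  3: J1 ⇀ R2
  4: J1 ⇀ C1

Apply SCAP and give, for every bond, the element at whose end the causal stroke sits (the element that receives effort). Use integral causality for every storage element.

β0 →J2
β1 →R1
β2 →Sf1
β3 →R2
β4 →J1

b2 →Sf1  (Sf1 (Sf) sets flow on bond)
b0 →J2  (only one effort-in slot at J2)
b4 →J1  (C1 integral (e out))
b1 →R1  (common-e at J1 fixed by 4)
b3 →R2  (0-jn J1 has e-setter on 4)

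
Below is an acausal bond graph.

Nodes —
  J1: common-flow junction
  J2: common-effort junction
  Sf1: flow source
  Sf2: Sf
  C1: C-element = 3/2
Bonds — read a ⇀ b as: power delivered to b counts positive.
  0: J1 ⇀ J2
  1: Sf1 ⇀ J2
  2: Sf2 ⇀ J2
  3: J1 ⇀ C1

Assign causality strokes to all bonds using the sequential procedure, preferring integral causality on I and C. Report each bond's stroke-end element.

bond 1 |Sf1  (source Sf1 imposes f)
bond 2 |Sf2  (Sf2 (Sf) sets flow on bond)
bond 0 |J2  (closing 0-jn rule on J2)
bond 3 |J1  (J1 flow already set via bond 0)

bond 0 stroke→J2
bond 1 stroke→Sf1
bond 2 stroke→Sf2
bond 3 stroke→J1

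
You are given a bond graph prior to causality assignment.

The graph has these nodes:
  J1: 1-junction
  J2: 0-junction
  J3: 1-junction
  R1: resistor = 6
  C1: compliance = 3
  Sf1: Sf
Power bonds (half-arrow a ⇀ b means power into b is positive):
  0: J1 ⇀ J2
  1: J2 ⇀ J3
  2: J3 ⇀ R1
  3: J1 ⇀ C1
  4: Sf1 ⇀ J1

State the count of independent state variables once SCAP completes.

bond 4 stroke at Sf1  (Sf1 fixes flow; stroke at Sf1)
bond 0 stroke at J1  (J1: bond 4 brought flow, rest push out)
bond 3 stroke at J1  (J1: bond 4 brought flow, rest push out)
bond 1 stroke at J2  (closing 0-jn rule on J2)
bond 2 stroke at J3  (1-jn J3 has f-setter on 1)

1  (C1 all integral)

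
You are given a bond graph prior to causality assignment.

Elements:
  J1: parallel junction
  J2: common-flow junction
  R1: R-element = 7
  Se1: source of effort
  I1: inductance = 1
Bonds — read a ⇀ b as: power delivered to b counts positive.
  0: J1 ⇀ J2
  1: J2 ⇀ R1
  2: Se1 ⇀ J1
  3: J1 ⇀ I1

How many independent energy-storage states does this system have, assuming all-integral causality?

bond 2 |J1  (Se1: effort source, stroke at far end)
bond 0 |J2  (J1: bond 2 brought effort, rest push out)
bond 3 |I1  (0-jn J1 has e-setter on 2)
bond 1 |R1  (J2 needs exactly one f-in)

1  (I1 all integral)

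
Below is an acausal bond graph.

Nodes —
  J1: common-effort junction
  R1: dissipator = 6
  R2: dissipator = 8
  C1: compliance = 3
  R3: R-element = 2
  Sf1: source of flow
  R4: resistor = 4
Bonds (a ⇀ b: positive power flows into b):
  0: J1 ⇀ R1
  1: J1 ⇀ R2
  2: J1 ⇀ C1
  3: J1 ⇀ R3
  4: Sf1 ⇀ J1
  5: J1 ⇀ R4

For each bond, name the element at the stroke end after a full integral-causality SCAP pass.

β0 stroke→R1
β1 stroke→R2
β2 stroke→J1
β3 stroke→R3
β4 stroke→Sf1
β5 stroke→R4

#4 stroke→Sf1  (Sf1 fixes flow; stroke at Sf1)
#2 stroke→J1  (C1 outputs effort q/C1)
#0 stroke→R1  (0-jn J1 has e-setter on 2)
#1 stroke→R2  (common-e at J1 fixed by 2)
#3 stroke→R3  (0-jn J1 has e-setter on 2)
#5 stroke→R4  (0-jn J1 has e-setter on 2)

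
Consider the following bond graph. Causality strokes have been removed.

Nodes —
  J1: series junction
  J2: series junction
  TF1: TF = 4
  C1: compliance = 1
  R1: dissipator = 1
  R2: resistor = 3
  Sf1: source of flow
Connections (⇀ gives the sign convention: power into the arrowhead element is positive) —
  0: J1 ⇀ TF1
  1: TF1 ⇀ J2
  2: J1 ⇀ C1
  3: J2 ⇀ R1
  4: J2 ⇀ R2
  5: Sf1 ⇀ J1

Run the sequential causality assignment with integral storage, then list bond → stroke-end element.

b0 stroke at J1
b1 stroke at TF1
b2 stroke at J1
b3 stroke at J2
b4 stroke at J2
b5 stroke at Sf1

b5 →Sf1  (Sf1: flow source, stroke at near end)
b0 →J1  (common-f at J1 fixed by 5)
b2 →J1  (J1: bond 5 brought flow, rest push out)
b1 →TF1  (through TF1, causality passes straight; one stroke at TF1)
b3 →J2  (common-f at J2 fixed by 1)
b4 →J2  (common-f at J2 fixed by 1)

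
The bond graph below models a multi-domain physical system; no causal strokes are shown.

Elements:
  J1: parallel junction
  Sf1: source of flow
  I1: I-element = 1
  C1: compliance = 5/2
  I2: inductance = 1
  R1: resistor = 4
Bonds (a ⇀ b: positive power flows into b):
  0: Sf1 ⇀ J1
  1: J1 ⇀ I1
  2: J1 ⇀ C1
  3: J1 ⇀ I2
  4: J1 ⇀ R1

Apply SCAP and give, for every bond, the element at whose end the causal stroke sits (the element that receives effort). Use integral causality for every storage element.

#0 |Sf1  (source Sf1 imposes f)
#1 |I1  (prefer integral on I1)
#2 |J1  (C1 integral (e out))
#3 |I2  (J1 effort already set via bond 2)
#4 |R1  (0-jn J1 has e-setter on 2)

b0 →Sf1
b1 →I1
b2 →J1
b3 →I2
b4 →R1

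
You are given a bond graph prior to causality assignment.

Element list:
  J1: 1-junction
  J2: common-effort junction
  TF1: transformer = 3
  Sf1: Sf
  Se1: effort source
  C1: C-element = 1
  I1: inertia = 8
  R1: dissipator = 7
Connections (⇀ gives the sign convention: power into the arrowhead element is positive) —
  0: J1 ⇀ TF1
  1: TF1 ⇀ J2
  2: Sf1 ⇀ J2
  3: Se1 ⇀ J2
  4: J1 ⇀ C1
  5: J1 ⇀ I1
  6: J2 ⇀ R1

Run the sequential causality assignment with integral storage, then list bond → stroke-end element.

bond 2 →Sf1  (Sf1: flow source, stroke at near end)
bond 3 →J2  (source Se1 imposes e)
bond 1 →TF1  (J2: bond 3 brought effort, rest push out)
bond 6 →R1  (J2 effort already set via bond 3)
bond 0 →J1  (TF1 one-in-one-out from 1)
bond 4 →J1  (C1 integral (e out))
bond 5 →I1  (J1 needs exactly one f-in)

β0 →J1
β1 →TF1
β2 →Sf1
β3 →J2
β4 →J1
β5 →I1
β6 →R1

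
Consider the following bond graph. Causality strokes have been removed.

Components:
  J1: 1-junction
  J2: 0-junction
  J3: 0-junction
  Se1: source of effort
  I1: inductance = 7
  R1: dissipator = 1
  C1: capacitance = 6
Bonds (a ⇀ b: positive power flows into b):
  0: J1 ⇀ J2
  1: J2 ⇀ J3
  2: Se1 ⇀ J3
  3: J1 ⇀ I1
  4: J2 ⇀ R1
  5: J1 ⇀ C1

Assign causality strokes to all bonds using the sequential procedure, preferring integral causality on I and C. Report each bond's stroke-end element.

bond 0 stroke at J1
bond 1 stroke at J2
bond 2 stroke at J3
bond 3 stroke at I1
bond 4 stroke at R1
bond 5 stroke at J1

bond 2 →J3  (Se1 fixes effort; stroke away)
bond 1 →J2  (0-jn J3 has e-setter on 2)
bond 0 →J1  (common-e at J2 fixed by 1)
bond 4 →R1  (J2 effort already set via bond 1)
bond 3 →I1  (I1 integral (f out))
bond 5 →J1  (J1: bond 3 brought flow, rest push out)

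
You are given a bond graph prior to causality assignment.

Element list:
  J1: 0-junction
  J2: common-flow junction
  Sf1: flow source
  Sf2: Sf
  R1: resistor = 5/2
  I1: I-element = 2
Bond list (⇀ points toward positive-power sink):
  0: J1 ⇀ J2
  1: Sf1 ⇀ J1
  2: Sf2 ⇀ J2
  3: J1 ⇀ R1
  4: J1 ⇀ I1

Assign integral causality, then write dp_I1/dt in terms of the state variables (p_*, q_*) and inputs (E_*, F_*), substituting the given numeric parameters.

bond 1 stroke→Sf1  (Sf1 fixes flow; stroke at Sf1)
bond 2 stroke→Sf2  (Sf2 (Sf) sets flow on bond)
bond 0 stroke→J2  (J2: bond 2 brought flow, rest push out)
bond 4 stroke→I1  (I1 outputs flow p/I1)
bond 3 stroke→J1  (only one effort-in slot at J1)

dp_I1/dt = 5*F_Sf1/2 - 5*F_Sf2/2 - 5*p_I1/4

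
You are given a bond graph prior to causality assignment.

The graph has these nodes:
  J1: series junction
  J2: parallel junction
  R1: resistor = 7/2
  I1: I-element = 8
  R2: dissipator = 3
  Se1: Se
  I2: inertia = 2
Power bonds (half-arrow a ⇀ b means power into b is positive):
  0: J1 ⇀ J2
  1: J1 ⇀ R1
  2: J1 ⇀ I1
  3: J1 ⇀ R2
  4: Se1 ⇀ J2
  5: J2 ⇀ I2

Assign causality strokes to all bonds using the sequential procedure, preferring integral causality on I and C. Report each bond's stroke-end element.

#4 stroke at J2  (Se1 fixes effort; stroke away)
#0 stroke at J1  (J2 effort already set via bond 4)
#5 stroke at I2  (0-jn J2 has e-setter on 4)
#2 stroke at I1  (I1: I, integral causality)
#1 stroke at J1  (common-f at J1 fixed by 2)
#3 stroke at J1  (common-f at J1 fixed by 2)

#0 →J1
#1 →J1
#2 →I1
#3 →J1
#4 →J2
#5 →I2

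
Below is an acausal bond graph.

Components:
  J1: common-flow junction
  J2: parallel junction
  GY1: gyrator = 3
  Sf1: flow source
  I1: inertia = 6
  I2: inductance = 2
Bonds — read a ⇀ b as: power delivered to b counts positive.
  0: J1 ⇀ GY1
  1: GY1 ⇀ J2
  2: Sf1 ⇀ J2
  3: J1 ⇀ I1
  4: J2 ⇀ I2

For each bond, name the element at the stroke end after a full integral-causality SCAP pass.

bond 0 →J1
bond 1 →J2
bond 2 →Sf1
bond 3 →I1
bond 4 →I2

β2 stroke→Sf1  (Sf1 (Sf) sets flow on bond)
β3 stroke→I1  (prefer integral on I1)
β0 stroke→J1  (common-f at J1 fixed by 3)
β1 stroke→J2  (GY GY1: same side as bond 0)
β4 stroke→I2  (J2: bond 1 brought effort, rest push out)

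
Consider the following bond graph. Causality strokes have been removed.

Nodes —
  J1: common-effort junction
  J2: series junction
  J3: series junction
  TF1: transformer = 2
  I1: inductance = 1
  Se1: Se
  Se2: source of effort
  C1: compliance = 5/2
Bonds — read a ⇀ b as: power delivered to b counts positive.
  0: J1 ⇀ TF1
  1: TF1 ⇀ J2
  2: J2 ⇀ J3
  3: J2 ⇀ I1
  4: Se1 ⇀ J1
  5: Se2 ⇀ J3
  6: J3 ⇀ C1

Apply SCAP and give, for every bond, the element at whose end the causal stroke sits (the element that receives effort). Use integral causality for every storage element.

β4 →J1  (Se1: effort source, stroke at far end)
β5 →J3  (Se2 (Se) sets effort on bond)
β0 →TF1  (0-jn J1 has e-setter on 4)
β1 →J2  (TF1 one-in-one-out from 0)
β3 →I1  (prefer integral on I1)
β2 →J2  (J2: bond 3 brought flow, rest push out)
β6 →J3  (common-f at J3 fixed by 2)

b0 stroke at TF1
b1 stroke at J2
b2 stroke at J2
b3 stroke at I1
b4 stroke at J1
b5 stroke at J3
b6 stroke at J3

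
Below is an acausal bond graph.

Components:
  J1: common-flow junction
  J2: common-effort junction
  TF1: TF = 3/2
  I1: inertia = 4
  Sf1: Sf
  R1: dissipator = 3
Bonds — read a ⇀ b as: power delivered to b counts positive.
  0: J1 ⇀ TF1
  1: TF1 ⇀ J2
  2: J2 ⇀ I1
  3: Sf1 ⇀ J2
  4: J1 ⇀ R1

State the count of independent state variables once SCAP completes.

1  (I1 all integral)

b3 stroke→Sf1  (Sf1 fixes flow; stroke at Sf1)
b2 stroke→I1  (I1 integral (f out))
b1 stroke→J2  (closing 0-jn rule on J2)
b0 stroke→TF1  (through TF1, causality passes straight; one stroke at TF1)
b4 stroke→J1  (common-f at J1 fixed by 0)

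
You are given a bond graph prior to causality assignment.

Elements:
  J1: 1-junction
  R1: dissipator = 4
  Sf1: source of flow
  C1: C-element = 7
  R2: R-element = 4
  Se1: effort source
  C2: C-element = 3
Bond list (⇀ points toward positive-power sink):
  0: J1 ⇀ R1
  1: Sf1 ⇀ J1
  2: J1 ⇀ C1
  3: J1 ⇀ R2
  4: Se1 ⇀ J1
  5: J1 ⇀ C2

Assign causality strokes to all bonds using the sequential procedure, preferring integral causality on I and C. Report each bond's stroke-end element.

bond 0 |J1
bond 1 |Sf1
bond 2 |J1
bond 3 |J1
bond 4 |J1
bond 5 |J1

#1 stroke at Sf1  (Sf1 fixes flow; stroke at Sf1)
#4 stroke at J1  (Se1: effort source, stroke at far end)
#0 stroke at J1  (J1 flow already set via bond 1)
#2 stroke at J1  (1-jn J1 has f-setter on 1)
#3 stroke at J1  (J1: bond 1 brought flow, rest push out)
#5 stroke at J1  (common-f at J1 fixed by 1)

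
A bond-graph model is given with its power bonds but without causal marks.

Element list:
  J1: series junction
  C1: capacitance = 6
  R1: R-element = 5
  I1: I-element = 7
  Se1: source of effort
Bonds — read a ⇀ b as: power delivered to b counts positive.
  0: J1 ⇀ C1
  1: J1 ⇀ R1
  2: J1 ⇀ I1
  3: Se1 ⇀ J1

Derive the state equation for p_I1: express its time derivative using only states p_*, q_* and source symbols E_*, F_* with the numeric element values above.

dp_I1/dt = E_Se1 - 5*p_I1/7 - q_C1/6

b3 stroke→J1  (Se1 (Se) sets effort on bond)
b0 stroke→J1  (C1 integral (e out))
b2 stroke→I1  (I1: I, integral causality)
b1 stroke→J1  (J1 flow already set via bond 2)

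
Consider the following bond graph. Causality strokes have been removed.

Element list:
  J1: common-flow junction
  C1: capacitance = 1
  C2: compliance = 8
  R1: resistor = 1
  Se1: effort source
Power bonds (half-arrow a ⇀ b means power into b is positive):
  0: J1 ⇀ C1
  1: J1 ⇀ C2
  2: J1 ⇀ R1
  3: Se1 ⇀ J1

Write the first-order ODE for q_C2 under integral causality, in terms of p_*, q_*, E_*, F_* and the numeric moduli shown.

dq_C2/dt = E_Se1 - q_C1 - q_C2/8

b3 |J1  (Se1 (Se) sets effort on bond)
b0 |J1  (C1: C, integral causality)
b1 |J1  (C2: C, integral causality)
b2 |R1  (J1: last free bond brings flow in)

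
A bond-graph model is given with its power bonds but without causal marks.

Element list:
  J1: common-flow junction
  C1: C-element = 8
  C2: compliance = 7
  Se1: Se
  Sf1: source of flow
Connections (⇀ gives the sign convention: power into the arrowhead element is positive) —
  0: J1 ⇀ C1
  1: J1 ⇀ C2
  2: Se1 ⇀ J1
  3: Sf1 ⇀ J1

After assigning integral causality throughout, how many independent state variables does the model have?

bond 2 stroke→J1  (Se1 fixes effort; stroke away)
bond 3 stroke→Sf1  (Sf1 (Sf) sets flow on bond)
bond 0 stroke→J1  (J1 flow already set via bond 3)
bond 1 stroke→J1  (1-jn J1 has f-setter on 3)

2  (C1, C2 all integral)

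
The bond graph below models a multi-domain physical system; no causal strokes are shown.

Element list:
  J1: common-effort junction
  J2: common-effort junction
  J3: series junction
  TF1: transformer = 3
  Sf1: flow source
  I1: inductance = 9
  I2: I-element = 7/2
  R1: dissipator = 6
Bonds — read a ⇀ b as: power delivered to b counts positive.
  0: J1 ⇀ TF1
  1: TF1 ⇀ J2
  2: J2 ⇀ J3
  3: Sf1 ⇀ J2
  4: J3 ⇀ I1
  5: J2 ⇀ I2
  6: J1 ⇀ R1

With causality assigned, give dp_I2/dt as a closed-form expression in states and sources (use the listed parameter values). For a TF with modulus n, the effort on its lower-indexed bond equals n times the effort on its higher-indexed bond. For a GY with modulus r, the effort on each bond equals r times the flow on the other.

bond 3 stroke at Sf1  (Sf1: flow source, stroke at near end)
bond 4 stroke at I1  (I1 integral (f out))
bond 2 stroke at J3  (common-f at J3 fixed by 4)
bond 5 stroke at I2  (I2 outputs flow p/I2)
bond 1 stroke at J2  (closing 0-jn rule on J2)
bond 0 stroke at TF1  (TF1 one-in-one-out from 1)
bond 6 stroke at J1  (only one effort-in slot at J1)

dp_I2/dt = 2*F_Sf1/3 - 2*p_I1/27 - 4*p_I2/21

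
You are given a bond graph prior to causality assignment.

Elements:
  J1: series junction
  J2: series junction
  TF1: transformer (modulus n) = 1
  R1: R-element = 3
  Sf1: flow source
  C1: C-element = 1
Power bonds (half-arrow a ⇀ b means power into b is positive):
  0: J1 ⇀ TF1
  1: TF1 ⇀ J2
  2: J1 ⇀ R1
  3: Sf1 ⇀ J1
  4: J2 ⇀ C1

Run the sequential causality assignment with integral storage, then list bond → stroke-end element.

β0 stroke at J1
β1 stroke at TF1
β2 stroke at J1
β3 stroke at Sf1
β4 stroke at J2

β3 stroke at Sf1  (Sf1 (Sf) sets flow on bond)
β0 stroke at J1  (J1 flow already set via bond 3)
β2 stroke at J1  (J1: bond 3 brought flow, rest push out)
β1 stroke at TF1  (through TF1, causality passes straight; one stroke at TF1)
β4 stroke at J2  (1-jn J2 has f-setter on 1)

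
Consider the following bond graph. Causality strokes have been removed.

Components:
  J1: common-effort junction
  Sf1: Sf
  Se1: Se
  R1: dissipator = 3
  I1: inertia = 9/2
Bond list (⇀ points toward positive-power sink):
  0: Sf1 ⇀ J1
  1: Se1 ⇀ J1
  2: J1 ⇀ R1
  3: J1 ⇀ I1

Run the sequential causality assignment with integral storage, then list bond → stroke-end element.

#0 |Sf1
#1 |J1
#2 |R1
#3 |I1

β0 stroke→Sf1  (Sf1 (Sf) sets flow on bond)
β1 stroke→J1  (Se1: effort source, stroke at far end)
β2 stroke→R1  (J1 effort already set via bond 1)
β3 stroke→I1  (J1: bond 1 brought effort, rest push out)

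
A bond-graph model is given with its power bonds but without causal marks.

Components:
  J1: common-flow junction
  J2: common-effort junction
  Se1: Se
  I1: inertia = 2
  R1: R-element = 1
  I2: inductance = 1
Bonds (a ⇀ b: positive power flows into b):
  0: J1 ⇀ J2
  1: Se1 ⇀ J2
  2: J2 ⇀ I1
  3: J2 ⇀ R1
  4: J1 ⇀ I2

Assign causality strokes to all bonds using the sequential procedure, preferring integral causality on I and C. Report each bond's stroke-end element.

β0 stroke→J1
β1 stroke→J2
β2 stroke→I1
β3 stroke→R1
β4 stroke→I2

bond 1 |J2  (Se1 (Se) sets effort on bond)
bond 0 |J1  (J2 effort already set via bond 1)
bond 2 |I1  (J2: bond 1 brought effort, rest push out)
bond 3 |R1  (0-jn J2 has e-setter on 1)
bond 4 |I2  (only one flow-in slot at J1)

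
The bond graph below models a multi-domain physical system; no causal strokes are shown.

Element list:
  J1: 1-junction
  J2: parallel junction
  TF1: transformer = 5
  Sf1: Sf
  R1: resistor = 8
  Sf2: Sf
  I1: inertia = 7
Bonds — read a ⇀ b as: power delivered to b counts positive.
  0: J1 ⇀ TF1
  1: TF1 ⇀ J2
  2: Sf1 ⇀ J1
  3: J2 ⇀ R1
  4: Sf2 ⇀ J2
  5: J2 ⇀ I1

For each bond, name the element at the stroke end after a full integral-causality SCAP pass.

b2 stroke at Sf1  (Sf1: flow source, stroke at near end)
b4 stroke at Sf2  (Sf2 fixes flow; stroke at Sf2)
b0 stroke at J1  (J1 flow already set via bond 2)
b1 stroke at TF1  (through TF1, causality passes straight; one stroke at TF1)
b5 stroke at I1  (I1: I, integral causality)
b3 stroke at J2  (only one effort-in slot at J2)

bond 0 stroke at J1
bond 1 stroke at TF1
bond 2 stroke at Sf1
bond 3 stroke at J2
bond 4 stroke at Sf2
bond 5 stroke at I1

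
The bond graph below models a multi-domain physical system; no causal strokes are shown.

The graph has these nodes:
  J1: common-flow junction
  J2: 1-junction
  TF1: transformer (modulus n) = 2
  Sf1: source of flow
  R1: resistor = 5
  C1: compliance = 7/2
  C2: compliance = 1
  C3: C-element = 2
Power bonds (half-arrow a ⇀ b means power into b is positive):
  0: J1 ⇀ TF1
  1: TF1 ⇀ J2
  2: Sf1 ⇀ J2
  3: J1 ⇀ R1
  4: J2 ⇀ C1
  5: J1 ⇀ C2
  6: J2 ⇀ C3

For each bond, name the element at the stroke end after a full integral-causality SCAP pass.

bond 2 stroke at Sf1  (Sf1: flow source, stroke at near end)
bond 1 stroke at J2  (1-jn J2 has f-setter on 2)
bond 4 stroke at J2  (J2: bond 2 brought flow, rest push out)
bond 6 stroke at J2  (1-jn J2 has f-setter on 2)
bond 0 stroke at TF1  (through TF1, causality passes straight; one stroke at TF1)
bond 3 stroke at J1  (1-jn J1 has f-setter on 0)
bond 5 stroke at J1  (common-f at J1 fixed by 0)

b0 |TF1
b1 |J2
b2 |Sf1
b3 |J1
b4 |J2
b5 |J1
b6 |J2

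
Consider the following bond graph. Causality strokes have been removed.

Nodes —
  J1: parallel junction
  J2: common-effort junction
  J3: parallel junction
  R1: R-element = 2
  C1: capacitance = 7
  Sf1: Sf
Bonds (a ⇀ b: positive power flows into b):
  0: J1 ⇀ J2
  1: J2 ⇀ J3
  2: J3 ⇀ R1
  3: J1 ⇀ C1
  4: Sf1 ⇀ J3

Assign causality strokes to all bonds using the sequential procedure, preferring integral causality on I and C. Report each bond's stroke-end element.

β4 stroke at Sf1  (Sf1: flow source, stroke at near end)
β3 stroke at J1  (C1 integral (e out))
β0 stroke at J2  (0-jn J1 has e-setter on 3)
β1 stroke at J3  (common-e at J2 fixed by 0)
β2 stroke at R1  (0-jn J3 has e-setter on 1)

b0 stroke→J2
b1 stroke→J3
b2 stroke→R1
b3 stroke→J1
b4 stroke→Sf1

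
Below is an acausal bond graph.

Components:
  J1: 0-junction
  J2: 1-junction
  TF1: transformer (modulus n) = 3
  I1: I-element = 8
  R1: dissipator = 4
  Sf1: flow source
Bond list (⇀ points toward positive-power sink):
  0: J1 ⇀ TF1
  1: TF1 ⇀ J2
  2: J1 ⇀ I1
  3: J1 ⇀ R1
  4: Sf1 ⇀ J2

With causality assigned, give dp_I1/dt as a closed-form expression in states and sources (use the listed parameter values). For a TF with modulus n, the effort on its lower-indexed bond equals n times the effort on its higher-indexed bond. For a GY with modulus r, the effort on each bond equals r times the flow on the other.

bond 4 →Sf1  (Sf1 (Sf) sets flow on bond)
bond 1 →J2  (J2 flow already set via bond 4)
bond 0 →TF1  (TF1 one-in-one-out from 1)
bond 2 →I1  (I1: I, integral causality)
bond 3 →J1  (closing 0-jn rule on J1)

dp_I1/dt = -4*F_Sf1/3 - p_I1/2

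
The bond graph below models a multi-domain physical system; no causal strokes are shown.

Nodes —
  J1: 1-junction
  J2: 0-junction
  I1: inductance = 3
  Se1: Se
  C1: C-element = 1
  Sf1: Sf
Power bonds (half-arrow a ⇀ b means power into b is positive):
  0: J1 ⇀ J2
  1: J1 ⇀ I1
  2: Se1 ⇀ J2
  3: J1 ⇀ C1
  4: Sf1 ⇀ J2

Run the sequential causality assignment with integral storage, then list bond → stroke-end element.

β0 |J1
β1 |I1
β2 |J2
β3 |J1
β4 |Sf1

β2 stroke at J2  (Se1 fixes effort; stroke away)
β4 stroke at Sf1  (Sf1 fixes flow; stroke at Sf1)
β0 stroke at J1  (0-jn J2 has e-setter on 2)
β1 stroke at I1  (prefer integral on I1)
β3 stroke at J1  (J1 flow already set via bond 1)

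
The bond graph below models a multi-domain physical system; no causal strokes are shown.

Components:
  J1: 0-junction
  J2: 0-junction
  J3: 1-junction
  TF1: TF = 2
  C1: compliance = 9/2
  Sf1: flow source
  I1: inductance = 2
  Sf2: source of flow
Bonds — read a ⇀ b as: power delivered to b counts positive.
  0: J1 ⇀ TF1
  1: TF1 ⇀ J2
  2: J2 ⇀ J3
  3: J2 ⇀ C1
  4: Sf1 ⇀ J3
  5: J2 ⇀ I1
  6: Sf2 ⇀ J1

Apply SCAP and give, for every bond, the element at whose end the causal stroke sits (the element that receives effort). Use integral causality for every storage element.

β0 stroke at J1
β1 stroke at TF1
β2 stroke at J3
β3 stroke at J2
β4 stroke at Sf1
β5 stroke at I1
β6 stroke at Sf2

b4 →Sf1  (Sf1 fixes flow; stroke at Sf1)
b6 →Sf2  (Sf2 fixes flow; stroke at Sf2)
b0 →J1  (closing 0-jn rule on J1)
b2 →J3  (J3 flow already set via bond 4)
b1 →TF1  (TF1 one-in-one-out from 0)
b3 →J2  (C1 outputs effort q/C1)
b5 →I1  (common-e at J2 fixed by 3)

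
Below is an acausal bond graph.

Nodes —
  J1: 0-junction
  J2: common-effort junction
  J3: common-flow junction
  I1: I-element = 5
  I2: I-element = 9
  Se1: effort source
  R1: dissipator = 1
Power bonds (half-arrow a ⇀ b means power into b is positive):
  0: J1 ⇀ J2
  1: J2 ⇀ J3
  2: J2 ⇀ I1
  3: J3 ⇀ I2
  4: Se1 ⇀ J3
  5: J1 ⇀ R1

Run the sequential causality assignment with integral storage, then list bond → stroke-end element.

b0 stroke→J2
b1 stroke→J3
b2 stroke→I1
b3 stroke→I2
b4 stroke→J3
b5 stroke→J1

β4 |J3  (Se1: effort source, stroke at far end)
β2 |I1  (I1 outputs flow p/I1)
β3 |I2  (I2 integral (f out))
β1 |J3  (common-f at J3 fixed by 3)
β0 |J2  (closing 0-jn rule on J2)
β5 |J1  (J1 needs exactly one e-in)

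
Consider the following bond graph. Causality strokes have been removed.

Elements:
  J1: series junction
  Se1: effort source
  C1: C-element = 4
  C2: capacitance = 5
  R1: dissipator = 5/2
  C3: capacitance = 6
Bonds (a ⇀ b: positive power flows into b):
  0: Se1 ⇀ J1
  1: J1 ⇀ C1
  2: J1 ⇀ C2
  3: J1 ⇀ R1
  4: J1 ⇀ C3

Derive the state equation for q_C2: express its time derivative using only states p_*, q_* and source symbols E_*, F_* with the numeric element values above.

dq_C2/dt = 2*E_Se1/5 - q_C1/10 - 2*q_C2/25 - q_C3/15

β0 |J1  (Se1 fixes effort; stroke away)
β1 |J1  (C1 integral (e out))
β2 |J1  (C2 integral (e out))
β4 |J1  (C3: C, integral causality)
β3 |R1  (only one flow-in slot at J1)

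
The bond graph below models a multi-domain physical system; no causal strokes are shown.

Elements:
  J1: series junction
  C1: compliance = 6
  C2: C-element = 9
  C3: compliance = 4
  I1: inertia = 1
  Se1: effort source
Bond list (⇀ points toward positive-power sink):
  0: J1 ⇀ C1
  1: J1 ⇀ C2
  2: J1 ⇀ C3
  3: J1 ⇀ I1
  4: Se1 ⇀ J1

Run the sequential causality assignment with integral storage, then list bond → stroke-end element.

#4 stroke at J1  (Se1: effort source, stroke at far end)
#0 stroke at J1  (C1 outputs effort q/C1)
#1 stroke at J1  (C2: C, integral causality)
#2 stroke at J1  (C3 integral (e out))
#3 stroke at I1  (J1 needs exactly one f-in)

b0 stroke at J1
b1 stroke at J1
b2 stroke at J1
b3 stroke at I1
b4 stroke at J1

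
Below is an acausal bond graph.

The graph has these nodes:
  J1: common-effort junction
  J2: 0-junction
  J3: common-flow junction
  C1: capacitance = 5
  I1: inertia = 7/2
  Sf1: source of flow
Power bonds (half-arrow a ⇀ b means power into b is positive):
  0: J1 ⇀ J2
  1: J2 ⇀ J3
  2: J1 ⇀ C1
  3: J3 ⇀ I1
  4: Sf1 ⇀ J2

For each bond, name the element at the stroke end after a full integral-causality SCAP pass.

bond 0 stroke at J2
bond 1 stroke at J3
bond 2 stroke at J1
bond 3 stroke at I1
bond 4 stroke at Sf1

bond 4 stroke at Sf1  (Sf1 (Sf) sets flow on bond)
bond 2 stroke at J1  (prefer integral on C1)
bond 0 stroke at J2  (J1: bond 2 brought effort, rest push out)
bond 1 stroke at J3  (0-jn J2 has e-setter on 0)
bond 3 stroke at I1  (only one flow-in slot at J3)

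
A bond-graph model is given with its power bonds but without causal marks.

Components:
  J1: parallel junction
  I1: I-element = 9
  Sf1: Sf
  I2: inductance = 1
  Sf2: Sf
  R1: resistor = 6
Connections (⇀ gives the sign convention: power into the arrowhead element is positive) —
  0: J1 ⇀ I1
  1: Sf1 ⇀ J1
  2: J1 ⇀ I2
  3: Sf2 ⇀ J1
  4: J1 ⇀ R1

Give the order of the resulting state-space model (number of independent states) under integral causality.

bond 1 stroke→Sf1  (Sf1 (Sf) sets flow on bond)
bond 3 stroke→Sf2  (source Sf2 imposes f)
bond 0 stroke→I1  (I1 outputs flow p/I1)
bond 2 stroke→I2  (I2 outputs flow p/I2)
bond 4 stroke→J1  (only one effort-in slot at J1)

2  (I1, I2 all integral)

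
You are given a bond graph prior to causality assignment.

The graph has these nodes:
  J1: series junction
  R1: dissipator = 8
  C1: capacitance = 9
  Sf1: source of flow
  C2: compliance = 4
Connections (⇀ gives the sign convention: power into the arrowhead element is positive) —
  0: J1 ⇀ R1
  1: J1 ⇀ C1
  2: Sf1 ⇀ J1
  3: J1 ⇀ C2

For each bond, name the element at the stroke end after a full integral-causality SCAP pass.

#0 stroke→J1
#1 stroke→J1
#2 stroke→Sf1
#3 stroke→J1

β2 →Sf1  (Sf1 (Sf) sets flow on bond)
β0 →J1  (common-f at J1 fixed by 2)
β1 →J1  (J1 flow already set via bond 2)
β3 →J1  (1-jn J1 has f-setter on 2)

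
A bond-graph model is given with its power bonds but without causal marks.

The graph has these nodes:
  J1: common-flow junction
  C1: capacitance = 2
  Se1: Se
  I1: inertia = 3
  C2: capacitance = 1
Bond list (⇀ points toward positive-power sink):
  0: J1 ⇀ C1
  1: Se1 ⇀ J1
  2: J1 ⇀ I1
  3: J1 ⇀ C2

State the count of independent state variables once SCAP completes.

3  (C1, C2, I1 all integral)

#1 |J1  (Se1 (Se) sets effort on bond)
#0 |J1  (prefer integral on C1)
#2 |I1  (I1 outputs flow p/I1)
#3 |J1  (common-f at J1 fixed by 2)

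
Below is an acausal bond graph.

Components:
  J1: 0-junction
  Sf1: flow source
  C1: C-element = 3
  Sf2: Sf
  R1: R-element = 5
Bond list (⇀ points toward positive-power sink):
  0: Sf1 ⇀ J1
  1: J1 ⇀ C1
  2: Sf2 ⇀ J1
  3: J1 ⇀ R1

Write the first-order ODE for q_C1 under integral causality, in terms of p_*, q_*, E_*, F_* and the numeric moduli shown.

β0 stroke at Sf1  (Sf1 (Sf) sets flow on bond)
β2 stroke at Sf2  (source Sf2 imposes f)
β1 stroke at J1  (prefer integral on C1)
β3 stroke at R1  (common-e at J1 fixed by 1)

dq_C1/dt = F_Sf1 + F_Sf2 - q_C1/15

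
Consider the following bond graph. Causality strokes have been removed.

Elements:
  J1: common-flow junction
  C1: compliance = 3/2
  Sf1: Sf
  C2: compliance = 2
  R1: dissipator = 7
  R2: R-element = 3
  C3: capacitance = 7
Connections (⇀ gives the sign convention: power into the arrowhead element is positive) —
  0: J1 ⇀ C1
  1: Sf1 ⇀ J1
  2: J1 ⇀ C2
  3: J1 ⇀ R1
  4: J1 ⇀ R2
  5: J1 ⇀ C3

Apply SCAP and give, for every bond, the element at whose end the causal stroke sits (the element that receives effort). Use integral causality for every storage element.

bond 0 stroke at J1
bond 1 stroke at Sf1
bond 2 stroke at J1
bond 3 stroke at J1
bond 4 stroke at J1
bond 5 stroke at J1

b1 stroke→Sf1  (Sf1: flow source, stroke at near end)
b0 stroke→J1  (J1 flow already set via bond 1)
b2 stroke→J1  (1-jn J1 has f-setter on 1)
b3 stroke→J1  (J1 flow already set via bond 1)
b4 stroke→J1  (common-f at J1 fixed by 1)
b5 stroke→J1  (J1: bond 1 brought flow, rest push out)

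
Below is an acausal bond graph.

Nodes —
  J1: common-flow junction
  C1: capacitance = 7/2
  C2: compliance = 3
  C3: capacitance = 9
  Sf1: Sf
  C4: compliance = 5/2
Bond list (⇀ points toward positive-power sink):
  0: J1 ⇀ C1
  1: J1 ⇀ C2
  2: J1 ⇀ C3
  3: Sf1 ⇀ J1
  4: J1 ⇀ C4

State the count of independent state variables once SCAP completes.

β3 →Sf1  (source Sf1 imposes f)
β0 →J1  (common-f at J1 fixed by 3)
β1 →J1  (common-f at J1 fixed by 3)
β2 →J1  (1-jn J1 has f-setter on 3)
β4 →J1  (1-jn J1 has f-setter on 3)

4  (C1, C2, C3, C4 all integral)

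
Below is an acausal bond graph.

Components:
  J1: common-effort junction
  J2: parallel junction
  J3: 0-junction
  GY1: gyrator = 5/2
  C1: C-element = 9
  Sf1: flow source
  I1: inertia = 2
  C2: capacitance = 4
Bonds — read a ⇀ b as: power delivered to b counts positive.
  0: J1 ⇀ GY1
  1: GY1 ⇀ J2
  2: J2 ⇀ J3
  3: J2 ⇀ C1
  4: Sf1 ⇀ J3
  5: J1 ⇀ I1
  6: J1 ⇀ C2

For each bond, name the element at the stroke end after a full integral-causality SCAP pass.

#4 |Sf1  (Sf1: flow source, stroke at near end)
#2 |J3  (J3: last free bond brings effort in)
#3 |J2  (prefer integral on C1)
#1 |GY1  (common-e at J2 fixed by 3)
#0 |GY1  (GY1: gyrator matches bond 1)
#5 |I1  (I1 outputs flow p/I1)
#6 |J1  (closing 0-jn rule on J1)

β0 stroke at GY1
β1 stroke at GY1
β2 stroke at J3
β3 stroke at J2
β4 stroke at Sf1
β5 stroke at I1
β6 stroke at J1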